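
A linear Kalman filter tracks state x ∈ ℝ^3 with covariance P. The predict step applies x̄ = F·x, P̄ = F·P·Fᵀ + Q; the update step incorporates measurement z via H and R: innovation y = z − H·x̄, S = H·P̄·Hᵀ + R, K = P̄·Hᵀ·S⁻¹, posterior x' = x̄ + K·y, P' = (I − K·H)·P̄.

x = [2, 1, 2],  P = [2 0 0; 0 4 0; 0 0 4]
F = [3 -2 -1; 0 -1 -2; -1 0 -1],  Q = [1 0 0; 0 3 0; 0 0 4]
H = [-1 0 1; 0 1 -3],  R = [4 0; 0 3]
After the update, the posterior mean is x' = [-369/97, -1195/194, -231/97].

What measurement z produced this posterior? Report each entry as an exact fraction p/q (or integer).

z = [2, 1]

x̄ = F·x = [2, -5, -4]
P̄ = F·P·Fᵀ + Q = [39 16 -2; 16 23 8; -2 8 10]
S = H·P̄·Hᵀ + R = [57 -44; -44 68]
K = P̄·Hᵀ·S⁻¹ = [-91/97 -55/194; -147/485 -409/1940; -38/485 -363/970]
x' − x̄ = [-563/97, -225/194, 157/97] = K·y
y = (KᵀK)⁻¹·Kᵀ·(x' − x̄) = [8, -6]
z = y + H·x̄ = [8, -6] + [-6, 7] = [2, 1]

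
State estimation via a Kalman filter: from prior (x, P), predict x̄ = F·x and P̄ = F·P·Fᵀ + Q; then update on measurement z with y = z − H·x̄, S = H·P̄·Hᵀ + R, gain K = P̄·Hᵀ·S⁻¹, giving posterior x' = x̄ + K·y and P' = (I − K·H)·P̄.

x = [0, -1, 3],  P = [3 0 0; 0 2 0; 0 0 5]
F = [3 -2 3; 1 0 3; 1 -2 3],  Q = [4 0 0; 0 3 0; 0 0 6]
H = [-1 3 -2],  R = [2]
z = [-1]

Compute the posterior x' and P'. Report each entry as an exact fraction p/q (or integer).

x̄ = F·x = [11, 9, 11]
P̄ = F·P·Fᵀ + Q = [84 54 62; 54 51 48; 62 48 62]
y = z − H·x̄ = [5]
S = H·P̄·Hᵀ + R = [141]
K = P̄·Hᵀ·S⁻¹ = [-46/141; 1/47; -14/47]
x' = x̄ + K·y = [1321/141, 428/47, 447/47]
P' = (I − K·H)·P̄ = [9728/141 2584/47 2270/47; 2584/47 2394/47 2298/47; 2270/47 2298/47 2326/47]

x' = [1321/141, 428/47, 447/47]
P' = [9728/141 2584/47 2270/47; 2584/47 2394/47 2298/47; 2270/47 2298/47 2326/47]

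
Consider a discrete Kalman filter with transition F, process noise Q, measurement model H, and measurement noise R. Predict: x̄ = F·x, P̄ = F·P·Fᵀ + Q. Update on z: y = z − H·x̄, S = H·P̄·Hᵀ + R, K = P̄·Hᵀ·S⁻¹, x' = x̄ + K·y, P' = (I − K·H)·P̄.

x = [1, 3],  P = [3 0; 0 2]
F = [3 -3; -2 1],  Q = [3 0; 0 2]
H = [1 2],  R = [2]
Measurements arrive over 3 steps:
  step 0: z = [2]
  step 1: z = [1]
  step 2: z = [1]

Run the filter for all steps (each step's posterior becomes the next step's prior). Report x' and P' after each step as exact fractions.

step 0: x' = [-6, 11/3], P' = [48 -24; -24 112/9]
step 1: x' = [-5397/229, 2825/229], P' = [127470/229 -64668/229; -64668/229 32906/229]
step 2: x' = [-256161/11339, 4639/391], P' = [12558570/11339 -219780/391; -219780/391 335128/1173]

step 0: x̄ = F·x = [-6, 1]
step 0: P̄ = F·P·Fᵀ + Q = [48 -24; -24 16]
step 0: y = z − H·x̄ = [6]
step 0: S = H·P̄·Hᵀ + R = [18]
step 0: K = P̄·Hᵀ·S⁻¹ = [0; 4/9]
step 0: x' = x̄ + K·y = [-6, 11/3]
step 0: P' = (I − K·H)·P̄ = [48 -24; -24 112/9]
step 1: x̄ = F·x = [-29, 47/3]
step 1: P̄ = F·P·Fᵀ + Q = [979 -1624/3; -1624/3 2722/9]
step 1: y = z − H·x̄ = [-4/3]
step 1: S = H·P̄·Hᵀ + R = [229/9]
step 1: K = P̄·Hᵀ·S⁻¹ = [-933/229; 572/229]
step 1: x' = x̄ + K·y = [-5397/229, 2825/229]
step 1: P' = (I − K·H)·P̄ = [127470/229 -64668/229; -64668/229 32906/229]
step 2: x̄ = F·x = [-24666/229, 13619/229]
step 2: P̄ = F·P·Fᵀ + Q = [2608095/229 -1445550/229; -1445550/229 801916/229]
step 2: y = z − H·x̄ = [-2343/229]
step 2: S = H·P̄·Hᵀ + R = [34017/229]
step 2: K = P̄·Hᵀ·S⁻¹ = [-94335/11339; 5458/1173]
step 2: x' = x̄ + K·y = [-256161/11339, 4639/391]
step 2: P' = (I − K·H)·P̄ = [12558570/11339 -219780/391; -219780/391 335128/1173]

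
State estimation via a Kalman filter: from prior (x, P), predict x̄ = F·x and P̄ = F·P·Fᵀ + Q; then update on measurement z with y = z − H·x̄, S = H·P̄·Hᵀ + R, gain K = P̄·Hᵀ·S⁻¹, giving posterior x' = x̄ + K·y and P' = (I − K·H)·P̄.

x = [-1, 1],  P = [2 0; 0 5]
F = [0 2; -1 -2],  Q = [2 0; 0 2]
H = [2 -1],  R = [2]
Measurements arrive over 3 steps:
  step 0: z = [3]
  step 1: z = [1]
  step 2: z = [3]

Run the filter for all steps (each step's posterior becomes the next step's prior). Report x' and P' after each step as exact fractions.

step 0: x̄ = F·x = [2, -1]
step 0: P̄ = F·P·Fᵀ + Q = [22 -20; -20 24]
step 0: y = z − H·x̄ = [-2]
step 0: S = H·P̄·Hᵀ + R = [194]
step 0: K = P̄·Hᵀ·S⁻¹ = [32/97; -32/97]
step 0: x' = x̄ + K·y = [130/97, -33/97]
step 0: P' = (I − K·H)·P̄ = [86/97 108/97; 108/97 280/97]
step 1: x̄ = F·x = [-66/97, -64/97]
step 1: P̄ = F·P·Fᵀ + Q = [1314/97 -1336/97; -1336/97 1832/97]
step 1: y = z − H·x̄ = [165/97]
step 1: S = H·P̄·Hᵀ + R = [12626/97]
step 1: K = P̄·Hᵀ·S⁻¹ = [1982/6313; -2252/6313]
step 1: x' = x̄ + K·y = [-924/6313, -7996/6313]
step 1: P' = (I − K·H)·P̄ = [4522/6313 5080/6313; 5080/6313 14664/6313]
step 2: x̄ = F·x = [-15992/6313, 16916/6313]
step 2: P̄ = F·P·Fᵀ + Q = [71282/6313 -68816/6313; -68816/6313 96124/6313]
step 2: y = z − H·x̄ = [67839/6313]
step 2: S = H·P̄·Hᵀ + R = [669142/6313]
step 2: K = P̄·Hᵀ·S⁻¹ = [105690/334571; -116878/334571]
step 2: x' = x̄ + K·y = [288206/334571, -359462/334571]
step 2: P' = (I − K·H)·P̄ = [238894/334571 266408/334571; 266408/334571 766572/334571]

step 0: x' = [130/97, -33/97], P' = [86/97 108/97; 108/97 280/97]
step 1: x' = [-924/6313, -7996/6313], P' = [4522/6313 5080/6313; 5080/6313 14664/6313]
step 2: x' = [288206/334571, -359462/334571], P' = [238894/334571 266408/334571; 266408/334571 766572/334571]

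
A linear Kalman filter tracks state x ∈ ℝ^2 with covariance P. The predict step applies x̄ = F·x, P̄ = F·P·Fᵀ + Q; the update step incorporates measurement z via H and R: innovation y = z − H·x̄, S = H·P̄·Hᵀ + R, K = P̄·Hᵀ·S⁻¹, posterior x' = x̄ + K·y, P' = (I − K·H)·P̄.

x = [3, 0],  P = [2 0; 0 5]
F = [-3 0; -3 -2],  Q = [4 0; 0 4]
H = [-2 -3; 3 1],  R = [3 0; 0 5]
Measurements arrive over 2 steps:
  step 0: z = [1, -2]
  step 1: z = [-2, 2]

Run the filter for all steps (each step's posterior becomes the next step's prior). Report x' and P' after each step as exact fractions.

step 0: x' = [-31093/33869, 9411/33869], P' = [29130/33869 -23130/33869; -23130/33869 28830/33869]
step 1: x' = [27670787/51174067, 57088939/153522201], P' = [39017094/51174067 -29469002/51174067; -29469002/51174067 112303378/153522201]

step 0: x̄ = F·x = [-9, -9]
step 0: P̄ = F·P·Fᵀ + Q = [22 18; 18 42]
step 0: y = z − H·x̄ = [-44, 34]
step 0: S = H·P̄·Hᵀ + R = [685 -456; -456 353]
step 0: K = P̄·Hᵀ·S⁻¹ = [3710/33869 12852/33869; -13410/33869 -8112/33869]
step 0: x' = x̄ + K·y = [-31093/33869, 9411/33869]
step 0: P' = (I − K·H)·P̄ = [29130/33869 -23130/33869; -23130/33869 28830/33869]
step 1: x̄ = F·x = [93279/33869, 74457/33869]
step 1: P̄ = F·P·Fᵀ + Q = [397646/33869 123390/33869; 123390/33869 235406/33869]
step 1: y = z − H·x̄ = [342191/33869, -286556/33869]
step 1: S = H·P̄·Hᵀ + R = [5291525/33869 -4449384/33869; -4449384/33869 4723905/33869]
step 1: K = P̄·Hᵀ·S⁻¹ = [3457606/51174067 17516456/51174067; -17788458/51174067 -30583528/153522201]
step 1: x' = x̄ + K·y = [27670787/51174067, 57088939/153522201]
step 1: P' = (I − K·H)·P̄ = [39017094/51174067 -29469002/51174067; -29469002/51174067 112303378/153522201]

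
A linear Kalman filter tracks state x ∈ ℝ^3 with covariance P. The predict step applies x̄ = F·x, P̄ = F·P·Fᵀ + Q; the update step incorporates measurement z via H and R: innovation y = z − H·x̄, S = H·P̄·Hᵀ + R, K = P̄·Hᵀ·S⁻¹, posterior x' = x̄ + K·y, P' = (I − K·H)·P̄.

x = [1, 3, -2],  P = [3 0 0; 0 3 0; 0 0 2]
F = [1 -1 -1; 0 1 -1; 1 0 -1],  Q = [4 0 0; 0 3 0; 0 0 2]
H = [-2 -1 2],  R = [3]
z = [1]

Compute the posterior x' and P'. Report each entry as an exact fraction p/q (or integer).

x̄ = F·x = [0, 5, 3]
P̄ = F·P·Fᵀ + Q = [12 -1 5; -1 8 2; 5 2 7]
y = z − H·x̄ = [0]
S = H·P̄·Hᵀ + R = [35]
K = P̄·Hᵀ·S⁻¹ = [-13/35; -2/35; 2/35]
x' = x̄ + K·y = [0, 5, 3]
P' = (I − K·H)·P̄ = [251/35 -61/35 201/35; -61/35 276/35 74/35; 201/35 74/35 241/35]

x' = [0, 5, 3]
P' = [251/35 -61/35 201/35; -61/35 276/35 74/35; 201/35 74/35 241/35]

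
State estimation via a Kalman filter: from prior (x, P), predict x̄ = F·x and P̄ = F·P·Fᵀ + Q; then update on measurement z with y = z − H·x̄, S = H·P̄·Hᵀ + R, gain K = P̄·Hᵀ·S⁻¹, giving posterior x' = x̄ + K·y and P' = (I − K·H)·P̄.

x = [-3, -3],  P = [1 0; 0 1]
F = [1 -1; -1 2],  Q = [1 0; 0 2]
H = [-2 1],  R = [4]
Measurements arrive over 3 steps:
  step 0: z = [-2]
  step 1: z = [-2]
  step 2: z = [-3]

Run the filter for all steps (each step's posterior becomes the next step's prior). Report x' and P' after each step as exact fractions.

step 0: x̄ = F·x = [0, -3]
step 0: P̄ = F·P·Fᵀ + Q = [3 -3; -3 7]
step 0: y = z − H·x̄ = [1]
step 0: S = H·P̄·Hᵀ + R = [35]
step 0: K = P̄·Hᵀ·S⁻¹ = [-9/35; 13/35]
step 0: x' = x̄ + K·y = [-9/35, -92/35]
step 0: P' = (I − K·H)·P̄ = [24/35 12/35; 12/35 76/35]
step 1: x̄ = F·x = [83/35, -5]
step 1: P̄ = F·P·Fᵀ + Q = [111/35 -4; -4 10]
step 1: y = z − H·x̄ = [271/35]
step 1: S = H·P̄·Hᵀ + R = [1494/35]
step 1: K = P̄·Hᵀ·S⁻¹ = [-181/747; 35/83]
step 1: x' = x̄ + K·y = [370/747, -144/83]
step 1: P' = (I − K·H)·P̄ = [497/747 30/83; 30/83 200/83]
step 2: x̄ = F·x = [1666/747, -2962/747]
step 2: P̄ = F·P·Fᵀ + Q = [2504/747 -3287/747; -3287/747 8111/747]
step 2: y = z − H·x̄ = [1351/249]
step 2: S = H·P̄·Hᵀ + R = [3807/83]
step 2: K = P̄·Hᵀ·S⁻¹ = [-2765/11421; 4895/11421]
step 2: x' = x̄ + K·y = [31409/34263, -56183/34263]
step 2: P' = (I − K·H)·P̄ = [22741/34263 12302/34263; 12302/34263 83344/34263]

step 0: x' = [-9/35, -92/35], P' = [24/35 12/35; 12/35 76/35]
step 1: x' = [370/747, -144/83], P' = [497/747 30/83; 30/83 200/83]
step 2: x' = [31409/34263, -56183/34263], P' = [22741/34263 12302/34263; 12302/34263 83344/34263]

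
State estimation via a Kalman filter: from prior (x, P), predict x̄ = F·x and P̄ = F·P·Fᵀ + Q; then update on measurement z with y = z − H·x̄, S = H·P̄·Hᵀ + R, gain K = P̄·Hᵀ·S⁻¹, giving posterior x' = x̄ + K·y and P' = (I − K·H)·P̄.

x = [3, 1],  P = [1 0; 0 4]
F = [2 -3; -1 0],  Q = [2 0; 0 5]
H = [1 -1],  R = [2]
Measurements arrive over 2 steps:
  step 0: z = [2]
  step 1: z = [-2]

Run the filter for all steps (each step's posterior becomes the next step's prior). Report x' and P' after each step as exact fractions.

step 0: x' = [-7/27, -65/27], P' = [166/27 122/27; 122/27 130/27]
step 1: x' = [491/237, 271/79], P' = [1844/237 528/79; 528/79 1762/237]

step 0: x̄ = F·x = [3, -3]
step 0: P̄ = F·P·Fᵀ + Q = [42 -2; -2 6]
step 0: y = z − H·x̄ = [-4]
step 0: S = H·P̄·Hᵀ + R = [54]
step 0: K = P̄·Hᵀ·S⁻¹ = [22/27; -4/27]
step 0: x' = x̄ + K·y = [-7/27, -65/27]
step 0: P' = (I − K·H)·P̄ = [166/27 122/27; 122/27 130/27]
step 1: x̄ = F·x = [181/27, 7/27]
step 1: P̄ = F·P·Fᵀ + Q = [424/27 34/27; 34/27 301/27]
step 1: y = z − H·x̄ = [-76/9]
step 1: S = H·P̄·Hᵀ + R = [79/3]
step 1: K = P̄·Hᵀ·S⁻¹ = [130/237; -89/237]
step 1: x' = x̄ + K·y = [491/237, 271/79]
step 1: P' = (I − K·H)·P̄ = [1844/237 528/79; 528/79 1762/237]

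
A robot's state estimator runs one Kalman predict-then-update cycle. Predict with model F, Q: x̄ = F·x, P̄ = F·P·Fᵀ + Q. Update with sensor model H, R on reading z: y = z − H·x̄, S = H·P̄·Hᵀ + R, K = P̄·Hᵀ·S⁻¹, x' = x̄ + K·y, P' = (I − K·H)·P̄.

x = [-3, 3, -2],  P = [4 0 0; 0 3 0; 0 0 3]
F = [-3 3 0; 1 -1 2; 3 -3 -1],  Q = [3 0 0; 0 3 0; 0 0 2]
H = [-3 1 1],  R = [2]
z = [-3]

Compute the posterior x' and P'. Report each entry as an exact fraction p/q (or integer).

x' = [123/610, -225/61, 356/305]
P' = [249/305 129/61 -39/305; 129/61 842/61 -445/61; -39/305 -445/61 2244/305]

x̄ = F·x = [18, -10, -16]
P̄ = F·P·Fᵀ + Q = [66 -21 -63; -21 22 15; -63 15 68]
y = z − H·x̄ = [77]
S = H·P̄·Hᵀ + R = [1220]
K = P̄·Hᵀ·S⁻¹ = [-141/610; 5/61; 68/305]
x' = x̄ + K·y = [123/610, -225/61, 356/305]
P' = (I − K·H)·P̄ = [249/305 129/61 -39/305; 129/61 842/61 -445/61; -39/305 -445/61 2244/305]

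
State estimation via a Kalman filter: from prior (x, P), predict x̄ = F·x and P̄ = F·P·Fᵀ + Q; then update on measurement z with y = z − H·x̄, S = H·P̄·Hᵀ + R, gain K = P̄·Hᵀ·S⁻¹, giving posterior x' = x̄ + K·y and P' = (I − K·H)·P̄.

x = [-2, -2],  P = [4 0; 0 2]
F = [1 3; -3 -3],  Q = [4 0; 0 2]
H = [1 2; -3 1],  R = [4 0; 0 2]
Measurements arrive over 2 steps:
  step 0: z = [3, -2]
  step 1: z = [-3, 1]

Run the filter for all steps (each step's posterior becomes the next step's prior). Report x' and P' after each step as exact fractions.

step 0: x̄ = F·x = [-8, 12]
step 0: P̄ = F·P·Fᵀ + Q = [26 -30; -30 56]
step 0: y = z − H·x̄ = [-13, -38]
step 0: S = H·P̄·Hᵀ + R = [134 184; 184 472]
step 0: K = P̄·Hᵀ·S⁻¹ = [239/1837 -1027/3674; 740/1837 1119/7348]
step 0: x' = x̄ + K·y = [1710/1837, 3587/3674]
step 0: P' = (I − K·H)·P̄ = [430/1837 263/1837; 263/1837 2697/3674]
step 1: x̄ = F·x = [14181/3674, -1911/334]
step 1: P̄ = F·P·Fᵀ + Q = [42985/3674 -3015/334; -3015/334 4439/334]
step 1: y = z − H·x̄ = [16839/3674, 33619/1837]
step 1: S = H·P̄·Hᵀ + R = [120337/3674 67264/1837; 67264/1837 321016/1837]
step 1: K = P̄·Hᵀ·S⁻¹ = [46417/402575 -222761/805150; 729887/2012875 1248333/8051500]
step 1: x' = x̄ + K·y = [-543533/805150, -9840201/8051500]
step 1: P' = (I − K·H)·P̄ = [18034/80515 47749/402575; 47749/402575 2680803/4025750]

step 0: x' = [1710/1837, 3587/3674], P' = [430/1837 263/1837; 263/1837 2697/3674]
step 1: x' = [-543533/805150, -9840201/8051500], P' = [18034/80515 47749/402575; 47749/402575 2680803/4025750]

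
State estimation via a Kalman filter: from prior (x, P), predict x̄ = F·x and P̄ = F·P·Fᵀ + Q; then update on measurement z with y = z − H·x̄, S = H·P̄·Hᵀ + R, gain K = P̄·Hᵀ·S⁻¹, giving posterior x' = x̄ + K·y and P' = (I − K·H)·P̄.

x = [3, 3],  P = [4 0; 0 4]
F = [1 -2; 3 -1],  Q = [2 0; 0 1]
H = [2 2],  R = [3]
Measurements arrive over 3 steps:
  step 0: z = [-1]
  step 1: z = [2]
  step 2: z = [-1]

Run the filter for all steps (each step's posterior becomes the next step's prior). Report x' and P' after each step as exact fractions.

step 0: x̄ = F·x = [-3, 6]
step 0: P̄ = F·P·Fᵀ + Q = [22 20; 20 41]
step 0: y = z − H·x̄ = [-7]
step 0: S = H·P̄·Hᵀ + R = [415]
step 0: K = P̄·Hᵀ·S⁻¹ = [84/415; 122/415]
step 0: x' = x̄ + K·y = [-1833/415, 1636/415]
step 0: P' = (I − K·H)·P̄ = [2074/415 -1948/415; -1948/415 2131/415]
step 1: x̄ = F·x = [-1021/83, -1427/83]
step 1: P̄ = F·P·Fᵀ + Q = [3844/83 4824/83; 4824/83 6580/83]
step 1: y = z − H·x̄ = [5062/83]
step 1: S = H·P̄·Hᵀ + R = [80537/83]
step 1: K = P̄·Hᵀ·S⁻¹ = [17336/80537; 22808/80537]
step 1: x' = x̄ + K·y = [66585/80537, 6359/80537]
step 1: P' = (I − K·H)·P̄ = [109004/80537 -83000/80537; -83000/80537 117212/80537]
step 2: x̄ = F·x = [53867/80537, 193396/80537]
step 2: P̄ = F·P·Fᵀ + Q = [1070926/80537 1142436/80537; 1142436/80537 1676785/80537]
step 2: y = z − H·x̄ = [-575063/80537]
step 2: S = H·P̄·Hᵀ + R = [20371943/80537]
step 2: K = P̄·Hᵀ·S⁻¹ = [4426724/20371943; 5638442/20371943]
step 2: x' = x̄ + K·y = [-17982663/20371943, 8659286/20371943]
step 2: P' = (I − K·H)·P̄ = [27576866/20371943 -20936780/20371943; -20936780/20371943 29394443/20371943]

step 0: x' = [-1833/415, 1636/415], P' = [2074/415 -1948/415; -1948/415 2131/415]
step 1: x' = [66585/80537, 6359/80537], P' = [109004/80537 -83000/80537; -83000/80537 117212/80537]
step 2: x' = [-17982663/20371943, 8659286/20371943], P' = [27576866/20371943 -20936780/20371943; -20936780/20371943 29394443/20371943]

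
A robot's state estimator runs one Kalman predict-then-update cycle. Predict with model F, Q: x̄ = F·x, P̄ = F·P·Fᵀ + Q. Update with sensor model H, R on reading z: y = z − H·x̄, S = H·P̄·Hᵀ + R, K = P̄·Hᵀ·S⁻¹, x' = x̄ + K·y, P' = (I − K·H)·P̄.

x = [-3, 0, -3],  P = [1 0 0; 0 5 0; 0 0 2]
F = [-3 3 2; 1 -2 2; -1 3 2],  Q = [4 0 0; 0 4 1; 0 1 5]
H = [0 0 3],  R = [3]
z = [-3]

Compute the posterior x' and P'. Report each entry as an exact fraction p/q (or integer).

x̄ = F·x = [3, -9, -3]
P̄ = F·P·Fᵀ + Q = [66 -25 56; -25 33 -22; 56 -22 59]
y = z − H·x̄ = [6]
S = H·P̄·Hᵀ + R = [534]
K = P̄·Hᵀ·S⁻¹ = [28/89; -11/89; 59/178]
x' = x̄ + K·y = [435/89, -867/89, -90/89]
P' = (I − K·H)·P̄ = [1170/89 -377/89 28/89; -377/89 2211/89 -11/89; 28/89 -11/89 59/178]

x' = [435/89, -867/89, -90/89]
P' = [1170/89 -377/89 28/89; -377/89 2211/89 -11/89; 28/89 -11/89 59/178]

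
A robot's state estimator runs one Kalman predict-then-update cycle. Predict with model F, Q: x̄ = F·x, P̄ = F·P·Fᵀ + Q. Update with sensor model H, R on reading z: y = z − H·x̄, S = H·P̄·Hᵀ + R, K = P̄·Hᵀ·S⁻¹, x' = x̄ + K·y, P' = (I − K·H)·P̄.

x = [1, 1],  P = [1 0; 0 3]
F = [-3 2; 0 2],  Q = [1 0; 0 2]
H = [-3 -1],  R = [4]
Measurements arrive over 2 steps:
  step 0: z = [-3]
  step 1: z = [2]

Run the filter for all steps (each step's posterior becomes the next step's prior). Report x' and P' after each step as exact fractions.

step 0: x̄ = F·x = [-1, 2]
step 0: P̄ = F·P·Fᵀ + Q = [22 12; 12 14]
step 0: y = z − H·x̄ = [-4]
step 0: S = H·P̄·Hᵀ + R = [288]
step 0: K = P̄·Hᵀ·S⁻¹ = [-13/48; -25/144]
step 0: x' = x̄ + K·y = [1/12, 97/36]
step 0: P' = (I − K·H)·P̄ = [7/8 -37/24; -37/24 383/72]
step 1: x̄ = F·x = [185/36, 97/18]
step 1: P̄ = F·P·Fᵀ + Q = [3503/72 1099/36; 1099/36 419/18]
step 1: y = z − H·x̄ = [821/36]
step 1: S = H·P̄·Hᵀ + R = [46679/72]
step 1: K = P̄·Hᵀ·S⁻¹ = [-12707/46679; -8270/46679]
step 1: x' = x̄ + K·y = [-49912/46679, 62946/46679]
step 1: P' = (I − K·H)·P̄ = [28454/46679 -34534/46679; -34534/46679 136682/46679]

step 0: x' = [1/12, 97/36], P' = [7/8 -37/24; -37/24 383/72]
step 1: x' = [-49912/46679, 62946/46679], P' = [28454/46679 -34534/46679; -34534/46679 136682/46679]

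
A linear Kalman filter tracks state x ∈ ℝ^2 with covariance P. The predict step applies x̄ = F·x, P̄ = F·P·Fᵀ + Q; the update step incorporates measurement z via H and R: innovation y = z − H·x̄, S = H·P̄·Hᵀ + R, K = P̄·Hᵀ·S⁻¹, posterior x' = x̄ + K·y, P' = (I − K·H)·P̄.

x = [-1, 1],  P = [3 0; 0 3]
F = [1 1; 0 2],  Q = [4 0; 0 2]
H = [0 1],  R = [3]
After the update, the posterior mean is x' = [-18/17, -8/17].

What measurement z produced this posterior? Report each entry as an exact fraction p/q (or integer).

x̄ = F·x = [0, 2]
P̄ = F·P·Fᵀ + Q = [10 6; 6 14]
S = H·P̄·Hᵀ + R = [17]
K = P̄·Hᵀ·S⁻¹ = [6/17; 14/17]
x' − x̄ = [-18/17, -42/17] = K·y
y = (KᵀK)⁻¹·Kᵀ·(x' − x̄) = [-3]
z = y + H·x̄ = [-3] + [2] = [-1]

z = [-1]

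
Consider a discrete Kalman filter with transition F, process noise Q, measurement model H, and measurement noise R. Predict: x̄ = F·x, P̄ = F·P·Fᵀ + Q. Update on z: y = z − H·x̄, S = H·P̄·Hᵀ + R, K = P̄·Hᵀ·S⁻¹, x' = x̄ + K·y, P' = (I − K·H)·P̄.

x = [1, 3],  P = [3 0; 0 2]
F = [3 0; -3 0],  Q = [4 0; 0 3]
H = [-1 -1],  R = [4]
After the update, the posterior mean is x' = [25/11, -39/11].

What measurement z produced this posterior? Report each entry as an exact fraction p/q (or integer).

z = [2]

x̄ = F·x = [3, -3]
P̄ = F·P·Fᵀ + Q = [31 -27; -27 30]
S = H·P̄·Hᵀ + R = [11]
K = P̄·Hᵀ·S⁻¹ = [-4/11; -3/11]
x' − x̄ = [-8/11, -6/11] = K·y
y = (KᵀK)⁻¹·Kᵀ·(x' − x̄) = [2]
z = y + H·x̄ = [2] + [0] = [2]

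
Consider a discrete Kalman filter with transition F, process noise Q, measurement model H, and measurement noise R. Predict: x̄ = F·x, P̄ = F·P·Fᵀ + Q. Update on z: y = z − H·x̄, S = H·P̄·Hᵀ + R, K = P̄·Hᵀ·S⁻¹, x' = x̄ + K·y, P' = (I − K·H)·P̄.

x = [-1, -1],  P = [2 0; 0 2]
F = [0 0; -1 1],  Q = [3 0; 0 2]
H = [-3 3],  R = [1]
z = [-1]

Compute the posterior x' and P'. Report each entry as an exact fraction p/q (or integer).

x̄ = F·x = [0, 0]
P̄ = F·P·Fᵀ + Q = [3 0; 0 6]
y = z − H·x̄ = [-1]
S = H·P̄·Hᵀ + R = [82]
K = P̄·Hᵀ·S⁻¹ = [-9/82; 9/41]
x' = x̄ + K·y = [9/82, -9/41]
P' = (I − K·H)·P̄ = [165/82 81/41; 81/41 84/41]

x' = [9/82, -9/41]
P' = [165/82 81/41; 81/41 84/41]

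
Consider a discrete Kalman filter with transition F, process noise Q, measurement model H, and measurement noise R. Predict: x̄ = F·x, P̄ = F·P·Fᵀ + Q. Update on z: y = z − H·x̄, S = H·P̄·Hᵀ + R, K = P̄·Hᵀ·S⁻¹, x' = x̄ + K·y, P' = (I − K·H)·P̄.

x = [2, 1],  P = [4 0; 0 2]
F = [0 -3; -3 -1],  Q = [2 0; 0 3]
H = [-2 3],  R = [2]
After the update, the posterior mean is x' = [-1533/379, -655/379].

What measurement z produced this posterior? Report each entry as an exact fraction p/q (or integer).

z = [3]

x̄ = F·x = [-3, -7]
P̄ = F·P·Fᵀ + Q = [20 6; 6 41]
S = H·P̄·Hᵀ + R = [379]
K = P̄·Hᵀ·S⁻¹ = [-22/379; 111/379]
x' − x̄ = [-396/379, 1998/379] = K·y
y = (KᵀK)⁻¹·Kᵀ·(x' − x̄) = [18]
z = y + H·x̄ = [18] + [-15] = [3]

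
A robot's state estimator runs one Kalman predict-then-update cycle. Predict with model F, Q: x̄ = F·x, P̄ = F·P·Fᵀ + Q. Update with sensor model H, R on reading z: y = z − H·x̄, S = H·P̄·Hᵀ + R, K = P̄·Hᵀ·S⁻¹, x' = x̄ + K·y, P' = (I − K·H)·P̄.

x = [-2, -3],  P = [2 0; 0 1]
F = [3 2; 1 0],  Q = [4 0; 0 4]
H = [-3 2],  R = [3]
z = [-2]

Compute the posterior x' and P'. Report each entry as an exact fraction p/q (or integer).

x' = [-8/63, -58/63]
P' = [62/21 82/21; 82/21 122/21]

x̄ = F·x = [-12, -2]
P̄ = F·P·Fᵀ + Q = [26 6; 6 6]
y = z − H·x̄ = [-34]
S = H·P̄·Hᵀ + R = [189]
K = P̄·Hᵀ·S⁻¹ = [-22/63; -2/63]
x' = x̄ + K·y = [-8/63, -58/63]
P' = (I − K·H)·P̄ = [62/21 82/21; 82/21 122/21]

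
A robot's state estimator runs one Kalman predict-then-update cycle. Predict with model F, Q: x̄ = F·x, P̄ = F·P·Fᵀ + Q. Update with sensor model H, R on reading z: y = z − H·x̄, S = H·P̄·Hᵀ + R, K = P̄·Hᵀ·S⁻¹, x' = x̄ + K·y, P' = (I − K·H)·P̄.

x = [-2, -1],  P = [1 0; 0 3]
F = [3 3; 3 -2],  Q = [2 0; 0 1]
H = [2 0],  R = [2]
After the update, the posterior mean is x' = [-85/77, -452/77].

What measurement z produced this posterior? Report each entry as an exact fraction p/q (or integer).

x̄ = F·x = [-9, -4]
P̄ = F·P·Fᵀ + Q = [38 -9; -9 22]
S = H·P̄·Hᵀ + R = [154]
K = P̄·Hᵀ·S⁻¹ = [38/77; -9/77]
x' − x̄ = [608/77, -144/77] = K·y
y = (KᵀK)⁻¹·Kᵀ·(x' − x̄) = [16]
z = y + H·x̄ = [16] + [-18] = [-2]

z = [-2]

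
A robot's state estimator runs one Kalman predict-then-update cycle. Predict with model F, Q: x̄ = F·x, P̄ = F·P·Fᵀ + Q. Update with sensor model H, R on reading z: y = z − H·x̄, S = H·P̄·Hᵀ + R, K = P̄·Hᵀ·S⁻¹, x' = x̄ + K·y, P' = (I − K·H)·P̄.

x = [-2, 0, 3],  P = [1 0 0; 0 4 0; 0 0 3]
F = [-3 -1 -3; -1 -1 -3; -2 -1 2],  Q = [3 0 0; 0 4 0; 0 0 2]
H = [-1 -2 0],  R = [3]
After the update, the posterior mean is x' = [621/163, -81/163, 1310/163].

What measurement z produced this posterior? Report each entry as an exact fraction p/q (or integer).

x̄ = F·x = [-3, -7, 10]
P̄ = F·P·Fᵀ + Q = [43 34 -8; 34 36 -12; -8 -12 22]
S = H·P̄·Hᵀ + R = [326]
K = P̄·Hᵀ·S⁻¹ = [-111/326; -53/163; 16/163]
x' − x̄ = [1110/163, 1060/163, -320/163] = K·y
y = (KᵀK)⁻¹·Kᵀ·(x' − x̄) = [-20]
z = y + H·x̄ = [-20] + [17] = [-3]

z = [-3]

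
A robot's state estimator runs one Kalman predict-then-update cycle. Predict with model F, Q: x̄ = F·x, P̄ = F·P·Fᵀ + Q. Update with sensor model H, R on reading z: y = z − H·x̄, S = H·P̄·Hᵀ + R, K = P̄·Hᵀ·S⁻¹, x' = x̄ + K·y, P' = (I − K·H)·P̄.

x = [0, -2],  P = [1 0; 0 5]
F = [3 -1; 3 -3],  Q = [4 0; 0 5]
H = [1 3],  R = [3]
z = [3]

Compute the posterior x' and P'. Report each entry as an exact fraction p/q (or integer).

x' = [-23/116, 253/232]
P' = [369/58 -231/116; -231/116 221/232]

x̄ = F·x = [2, 6]
P̄ = F·P·Fᵀ + Q = [18 24; 24 59]
y = z − H·x̄ = [-17]
S = H·P̄·Hᵀ + R = [696]
K = P̄·Hᵀ·S⁻¹ = [15/116; 67/232]
x' = x̄ + K·y = [-23/116, 253/232]
P' = (I − K·H)·P̄ = [369/58 -231/116; -231/116 221/232]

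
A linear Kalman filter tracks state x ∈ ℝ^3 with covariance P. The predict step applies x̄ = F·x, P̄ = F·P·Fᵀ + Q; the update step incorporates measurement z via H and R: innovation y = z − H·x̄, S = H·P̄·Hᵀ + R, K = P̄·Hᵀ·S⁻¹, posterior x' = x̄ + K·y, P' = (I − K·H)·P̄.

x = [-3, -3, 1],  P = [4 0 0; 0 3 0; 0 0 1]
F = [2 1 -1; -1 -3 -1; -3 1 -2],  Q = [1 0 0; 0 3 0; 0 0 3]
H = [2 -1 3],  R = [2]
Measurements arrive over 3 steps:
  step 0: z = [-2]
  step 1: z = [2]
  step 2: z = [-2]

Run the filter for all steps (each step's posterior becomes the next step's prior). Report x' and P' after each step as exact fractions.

step 0: x̄ = F·x = [-10, 11, 4]
step 0: P̄ = F·P·Fᵀ + Q = [21 -16 -19; -16 35 5; -19 5 46]
step 0: y = z − H·x̄ = [17]
step 0: S = H·P̄·Hᵀ + R = [341]
step 0: K = P̄·Hᵀ·S⁻¹ = [1/341; -52/341; 95/341]
step 0: x' = x̄ + K·y = [-3393/341, 2867/341, 2979/341]
step 0: P' = (I − K·H)·P̄ = [7160/341 -5404/341 -6574/341; -5404/341 9231/341 6645/341; -6574/341 6645/341 6661/341]
step 1: x̄ = F·x = [-6898/341, -8187/341, 7088/341]
step 1: P̄ = F·P·Fᵀ + Q = [36263/341 22340/341 -28364/341; 22340/341 92221/341 -35768/341; -28364/341 -35768/341 28294/341]
step 1: y = z − H·x̄ = [-483/11]
step 1: S = H·P̄·Hᵀ + R = [8951/11]
step 1: K = P̄·Hᵀ·S⁻¹ = [-1126/8951; -4995/8951; 2062/8951]
step 1: x' = x̄ + K·y = [-4080400/277481, 137118/277481, 2960942/277481]
step 1: P' = (I − K·H)·P̄ = [25935087/277481 2328170/277481 -16537272/277481; 2328170/277481 4729036/277481 -78998/277481; -16537272/277481 -78998/277481 11041130/277481]
step 2: x̄ = F·x = [-10984624/277481, 708104/277481, 6456434/277481]
step 2: P̄ = F·P·Fᵀ + Q = [195407759/277481 -54934066/277481 -114353130/277481; -54934066/277481 60790472/277481 21244423/277481; -114353130/277481 21244423/277481 71041490/277481]
step 2: y = z − H·x̄ = [2753088/277481]
step 2: S = H·P̄·Hᵀ + R = [202382046/277481]
step 2: K = P̄·Hᵀ·S⁻¹ = [51345097/101191023; -106925335/202382046; -36826213/202382046]
step 2: x' = x̄ + K·y = [-1165470512/33730341, -90737336/33730341, 723941770/33730341]
step 2: P' = (I − K·H)·P̄ = [52258976519/101191023 -247738183/101191023 -34887667009/101191023; -247738183/101191023 3134891527/202382046 1303997863/202382046; -34887667009/101191023 1303997863/202382046 46927004491/202382046]

step 0: x' = [-3393/341, 2867/341, 2979/341], P' = [7160/341 -5404/341 -6574/341; -5404/341 9231/341 6645/341; -6574/341 6645/341 6661/341]
step 1: x' = [-4080400/277481, 137118/277481, 2960942/277481], P' = [25935087/277481 2328170/277481 -16537272/277481; 2328170/277481 4729036/277481 -78998/277481; -16537272/277481 -78998/277481 11041130/277481]
step 2: x' = [-1165470512/33730341, -90737336/33730341, 723941770/33730341], P' = [52258976519/101191023 -247738183/101191023 -34887667009/101191023; -247738183/101191023 3134891527/202382046 1303997863/202382046; -34887667009/101191023 1303997863/202382046 46927004491/202382046]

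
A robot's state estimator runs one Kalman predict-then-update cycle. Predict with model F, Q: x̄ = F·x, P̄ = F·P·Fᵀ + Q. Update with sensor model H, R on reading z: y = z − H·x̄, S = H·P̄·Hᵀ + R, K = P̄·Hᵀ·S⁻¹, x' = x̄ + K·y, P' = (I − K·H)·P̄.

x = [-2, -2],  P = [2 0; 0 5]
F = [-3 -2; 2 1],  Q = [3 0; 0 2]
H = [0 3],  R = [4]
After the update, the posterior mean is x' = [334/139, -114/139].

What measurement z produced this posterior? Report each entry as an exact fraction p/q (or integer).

x̄ = F·x = [10, -6]
P̄ = F·P·Fᵀ + Q = [41 -22; -22 15]
S = H·P̄·Hᵀ + R = [139]
K = P̄·Hᵀ·S⁻¹ = [-66/139; 45/139]
x' − x̄ = [-1056/139, 720/139] = K·y
y = (KᵀK)⁻¹·Kᵀ·(x' − x̄) = [16]
z = y + H·x̄ = [16] + [-18] = [-2]

z = [-2]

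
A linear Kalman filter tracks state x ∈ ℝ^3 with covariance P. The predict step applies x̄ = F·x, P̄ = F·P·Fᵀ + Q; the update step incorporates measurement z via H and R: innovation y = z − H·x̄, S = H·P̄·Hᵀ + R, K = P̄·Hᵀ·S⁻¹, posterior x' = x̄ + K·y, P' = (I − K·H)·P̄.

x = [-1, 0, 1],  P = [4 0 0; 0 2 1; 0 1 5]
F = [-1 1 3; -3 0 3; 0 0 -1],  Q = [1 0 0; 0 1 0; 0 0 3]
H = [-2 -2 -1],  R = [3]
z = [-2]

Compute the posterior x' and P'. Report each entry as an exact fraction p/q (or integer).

x' = [-32/927, 989/927, -1/103]
P' = [5366/927 -3560/927 -328/103; -3560/927 3653/927 69/103; -328/103 69/103 500/103]

x̄ = F·x = [4, 6, -1]
P̄ = F·P·Fᵀ + Q = [58 60 -16; 60 82 -15; -16 -15 8]
y = z − H·x̄ = [17]
S = H·P̄·Hᵀ + R = [927]
K = P̄·Hᵀ·S⁻¹ = [-220/927; -269/927; 6/103]
x' = x̄ + K·y = [-32/927, 989/927, -1/103]
P' = (I − K·H)·P̄ = [5366/927 -3560/927 -328/103; -3560/927 3653/927 69/103; -328/103 69/103 500/103]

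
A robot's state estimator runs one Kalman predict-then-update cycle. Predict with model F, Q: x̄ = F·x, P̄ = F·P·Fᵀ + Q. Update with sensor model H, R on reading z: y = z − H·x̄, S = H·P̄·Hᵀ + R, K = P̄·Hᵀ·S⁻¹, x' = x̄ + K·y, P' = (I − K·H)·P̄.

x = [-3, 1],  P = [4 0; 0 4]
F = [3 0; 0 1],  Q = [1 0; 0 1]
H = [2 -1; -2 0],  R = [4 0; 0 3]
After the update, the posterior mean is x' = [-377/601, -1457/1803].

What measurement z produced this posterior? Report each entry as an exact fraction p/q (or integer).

x̄ = F·x = [-9, 1]
P̄ = F·P·Fᵀ + Q = [37 0; 0 5]
S = H·P̄·Hᵀ + R = [157 -148; -148 151]
K = P̄·Hᵀ·S⁻¹ = [74/601 -222/601; -755/1803 -740/1803]
x' − x̄ = [5032/601, -3260/1803] = K·y
y = (KᵀK)⁻¹·Kᵀ·(x' − x̄) = [20, -16]
z = y + H·x̄ = [20, -16] + [-19, 18] = [1, 2]

z = [1, 2]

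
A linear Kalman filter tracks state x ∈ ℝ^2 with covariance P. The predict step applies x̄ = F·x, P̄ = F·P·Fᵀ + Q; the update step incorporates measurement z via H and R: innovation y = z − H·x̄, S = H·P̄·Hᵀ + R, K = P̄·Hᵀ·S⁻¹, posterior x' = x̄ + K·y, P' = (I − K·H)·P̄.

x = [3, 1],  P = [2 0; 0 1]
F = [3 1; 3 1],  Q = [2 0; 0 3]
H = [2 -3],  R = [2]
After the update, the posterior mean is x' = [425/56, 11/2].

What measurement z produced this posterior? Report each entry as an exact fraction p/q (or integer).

z = [-1]

x̄ = F·x = [10, 10]
P̄ = F·P·Fᵀ + Q = [21 19; 19 22]
S = H·P̄·Hᵀ + R = [56]
K = P̄·Hᵀ·S⁻¹ = [-15/56; -1/2]
x' − x̄ = [-135/56, -9/2] = K·y
y = (KᵀK)⁻¹·Kᵀ·(x' − x̄) = [9]
z = y + H·x̄ = [9] + [-10] = [-1]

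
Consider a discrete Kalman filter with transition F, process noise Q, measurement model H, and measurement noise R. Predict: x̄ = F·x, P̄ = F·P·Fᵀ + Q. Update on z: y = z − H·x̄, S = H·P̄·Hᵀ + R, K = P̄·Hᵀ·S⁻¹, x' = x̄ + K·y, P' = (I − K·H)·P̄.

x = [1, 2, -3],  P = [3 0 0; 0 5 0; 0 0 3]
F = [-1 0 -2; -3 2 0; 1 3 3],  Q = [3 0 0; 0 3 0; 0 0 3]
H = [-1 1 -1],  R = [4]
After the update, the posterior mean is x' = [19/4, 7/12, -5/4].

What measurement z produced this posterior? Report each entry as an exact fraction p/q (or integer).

x̄ = F·x = [5, 1, -2]
P̄ = F·P·Fᵀ + Q = [18 9 -21; 9 50 21; -21 21 78]
S = H·P̄·Hᵀ + R = [48]
K = P̄·Hᵀ·S⁻¹ = [1/4; 5/12; -3/4]
x' − x̄ = [-1/4, -5/12, 3/4] = K·y
y = (KᵀK)⁻¹·Kᵀ·(x' − x̄) = [-1]
z = y + H·x̄ = [-1] + [-2] = [-3]

z = [-3]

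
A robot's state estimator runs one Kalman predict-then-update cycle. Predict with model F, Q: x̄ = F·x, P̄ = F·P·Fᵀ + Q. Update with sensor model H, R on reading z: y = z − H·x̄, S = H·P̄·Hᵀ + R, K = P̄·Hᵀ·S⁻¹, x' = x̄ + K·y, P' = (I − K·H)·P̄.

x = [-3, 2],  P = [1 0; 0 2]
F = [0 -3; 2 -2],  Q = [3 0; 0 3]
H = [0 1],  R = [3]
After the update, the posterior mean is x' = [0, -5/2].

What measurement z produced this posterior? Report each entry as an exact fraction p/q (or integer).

x̄ = F·x = [-6, -10]
P̄ = F·P·Fᵀ + Q = [21 12; 12 15]
S = H·P̄·Hᵀ + R = [18]
K = P̄·Hᵀ·S⁻¹ = [2/3; 5/6]
x' − x̄ = [6, 15/2] = K·y
y = (KᵀK)⁻¹·Kᵀ·(x' − x̄) = [9]
z = y + H·x̄ = [9] + [-10] = [-1]

z = [-1]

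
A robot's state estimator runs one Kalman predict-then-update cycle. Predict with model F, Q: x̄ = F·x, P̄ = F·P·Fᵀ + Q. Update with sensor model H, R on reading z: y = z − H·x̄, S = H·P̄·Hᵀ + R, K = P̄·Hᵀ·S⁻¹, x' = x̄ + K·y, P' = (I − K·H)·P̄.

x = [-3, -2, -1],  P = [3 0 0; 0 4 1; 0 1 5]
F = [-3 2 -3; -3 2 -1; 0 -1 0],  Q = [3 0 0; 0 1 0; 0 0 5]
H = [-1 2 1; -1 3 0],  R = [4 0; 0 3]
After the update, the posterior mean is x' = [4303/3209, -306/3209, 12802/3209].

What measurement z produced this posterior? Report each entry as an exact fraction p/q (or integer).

z = [3, -2]

x̄ = F·x = [8, 6, 2]
P̄ = F·P·Fᵀ + Q = [79 50 -5; 50 45 -7; -5 -7 9]
S = H·P̄·Hᵀ + R = [54 83; 83 187]
K = P̄·Hᵀ·S⁻¹ = [-2901/3209 2506/3209; -884/3209 1851/3209; 1328/3209 -864/3209]
x' − x̄ = [-21369/3209, -19560/3209, 6384/3209] = K·y
y = (KᵀK)⁻¹·Kᵀ·(x' − x̄) = [-3, -12]
z = y + H·x̄ = [-3, -12] + [6, 10] = [3, -2]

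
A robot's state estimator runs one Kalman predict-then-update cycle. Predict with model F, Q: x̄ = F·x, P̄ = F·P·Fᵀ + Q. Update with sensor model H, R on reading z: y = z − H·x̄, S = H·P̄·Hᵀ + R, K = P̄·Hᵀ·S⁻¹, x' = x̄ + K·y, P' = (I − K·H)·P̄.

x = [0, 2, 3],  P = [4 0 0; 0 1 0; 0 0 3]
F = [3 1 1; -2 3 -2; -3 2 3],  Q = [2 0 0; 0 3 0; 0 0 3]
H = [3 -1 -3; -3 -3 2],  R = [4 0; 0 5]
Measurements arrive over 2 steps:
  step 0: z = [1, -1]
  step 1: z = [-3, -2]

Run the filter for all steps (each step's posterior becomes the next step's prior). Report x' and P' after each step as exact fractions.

step 0: x' = [507062/61311, -44066/20437, 531823/61311], P' = [6442486/551799 -68230/20437 6948104/551799; -68230/20437 29579/20437 -72119/20437; 6948104/551799 -72119/20437 7678999/551799]
step 1: x' = [501453933/26230596385, 28009439694/26230596385, 15922996388/26230596385], P' = [488053112098/78691789155 -144918047636/78691789155 171296679746/26230596385; -144918047636/78691789155 27124820199/26230596385 -48892925437/26230596385; 171296679746/26230596385 -48892925437/26230596385 188920990441/26230596385]

step 0: x̄ = F·x = [5, 0, 13]
step 0: P̄ = F·P·Fᵀ + Q = [42 -27 -25; -27 40 12; -25 12 70]
step 0: y = z − H·x̄ = [25, -12]
step 0: S = H·P̄·Hᵀ + R = [1736 -807; -807 693]
step 0: K = P̄·Hᵀ·S⁻¹ = [27113/183933 19076/551799; -4478/20437 -5657/20437; -20456/183933 71065/551799]
step 0: x' = x̄ + K·y = [507062/61311, -44066/20437, 531823/61311]
step 0: P' = (I − K·H)·P̄ = [6442486/551799 -68230/20437 6948104/551799; -68230/20437 29579/20437 -72119/20437; 6948104/551799 -72119/20437 7678999/551799]
step 1: x̄ = F·x = [1920811/61311, -824788/20437, -63371/20437]
step 1: P̄ = F·P·Fᵀ + Q = [94304542/551799 -40681510/183933 -2307394/183933; -40681510/183933 18487438/61311 1287265/61311; -2307394/183933 1287265/61311 624154/61311]
step 1: y = z − H·x̄ = [-2997023/20437, -467685/20437]
step 1: S = H·P̄·Hᵀ + R = [221585584/61311 12083251/20437; 12083251/20437 4395997/20437]
step 1: K = P̄·Hᵀ·S⁻¹ = [16851816554/78691789155 -108340994/26230596385; -6341022881/26230596385 -6848452767/26230596385; -995001662/26230596385 2126143591/26230596385]
step 1: x' = x̄ + K·y = [501453933/26230596385, 28009439694/26230596385, 15922996388/26230596385]
step 1: P' = (I − K·H)·P̄ = [488053112098/78691789155 -144918047636/78691789155 171296679746/26230596385; -144918047636/78691789155 27124820199/26230596385 -48892925437/26230596385; 171296679746/26230596385 -48892925437/26230596385 188920990441/26230596385]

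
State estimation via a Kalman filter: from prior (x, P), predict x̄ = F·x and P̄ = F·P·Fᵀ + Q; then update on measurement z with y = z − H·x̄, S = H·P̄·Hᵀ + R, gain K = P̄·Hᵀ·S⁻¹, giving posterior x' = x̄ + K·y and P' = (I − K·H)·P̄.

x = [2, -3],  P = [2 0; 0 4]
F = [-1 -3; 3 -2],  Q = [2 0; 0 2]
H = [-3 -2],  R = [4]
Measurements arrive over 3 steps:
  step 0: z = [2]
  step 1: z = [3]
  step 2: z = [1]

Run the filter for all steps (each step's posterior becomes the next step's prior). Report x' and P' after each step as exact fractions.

step 0: x̄ = F·x = [7, 12]
step 0: P̄ = F·P·Fᵀ + Q = [40 18; 18 36]
step 0: y = z − H·x̄ = [47]
step 0: S = H·P̄·Hᵀ + R = [724]
step 0: K = P̄·Hᵀ·S⁻¹ = [-39/181; -63/362]
step 0: x' = x̄ + K·y = [-566/181, 1383/362]
step 0: P' = (I − K·H)·P̄ = [1156/181 -1656/181; -1656/181 2547/181]
step 1: x̄ = F·x = [-3017/362, -3081/181]
step 1: P̄ = F·P·Fᵀ + Q = [14505/181 23406/181; 23406/181 40826/181]
step 1: y = z − H·x̄ = [-20289/362]
step 1: S = H·P̄·Hᵀ + R = [575445/181]
step 1: K = P̄·Hᵀ·S⁻¹ = [-30109/191815; -30374/115089]
step 1: x' = x̄ + K·y = [88883/191815, -85562/38363]
step 1: P' = (I − K·H)·P̄ = [345972/191815 -91748/38363; -91748/38363 473614/115089]
step 2: x̄ = F·x = [1194547/191815, 1122269/191815]
step 2: P̄ = F·P·Fᵀ + Q = [5081372/191815 6909404/191815; 6909404/191815 36479054/575445]
step 2: y = z − H·x̄ = [6019994/191815]
step 2: S = H·P̄·Hᵀ + R = [534153584/575445]
step 2: K = P̄·Hᵀ·S⁻¹ = [-21797193/133538396; -16892843/66769198]
step 2: x' = x̄ + K·y = [73766179/66769198, -69759436/33384599]
step 2: P' = (I − K·H)·P̄ = [58739023/33384599 -77209938/33384599; -77209938/33384599 132707750/33384599]

step 0: x' = [-566/181, 1383/362], P' = [1156/181 -1656/181; -1656/181 2547/181]
step 1: x' = [88883/191815, -85562/38363], P' = [345972/191815 -91748/38363; -91748/38363 473614/115089]
step 2: x' = [73766179/66769198, -69759436/33384599], P' = [58739023/33384599 -77209938/33384599; -77209938/33384599 132707750/33384599]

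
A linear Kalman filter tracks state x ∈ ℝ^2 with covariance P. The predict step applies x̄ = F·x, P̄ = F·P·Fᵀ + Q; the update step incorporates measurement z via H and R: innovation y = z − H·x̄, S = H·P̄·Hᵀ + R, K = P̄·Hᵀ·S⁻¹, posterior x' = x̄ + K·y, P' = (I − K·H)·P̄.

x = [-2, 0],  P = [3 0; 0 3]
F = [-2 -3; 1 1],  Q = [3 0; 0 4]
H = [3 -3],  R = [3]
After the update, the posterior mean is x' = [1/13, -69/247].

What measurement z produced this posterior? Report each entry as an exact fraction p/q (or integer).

x̄ = F·x = [4, -2]
P̄ = F·P·Fᵀ + Q = [42 -15; -15 10]
S = H·P̄·Hᵀ + R = [741]
K = P̄·Hᵀ·S⁻¹ = [3/13; -25/247]
x' − x̄ = [-51/13, 425/247] = K·y
y = (KᵀK)⁻¹·Kᵀ·(x' − x̄) = [-17]
z = y + H·x̄ = [-17] + [18] = [1]

z = [1]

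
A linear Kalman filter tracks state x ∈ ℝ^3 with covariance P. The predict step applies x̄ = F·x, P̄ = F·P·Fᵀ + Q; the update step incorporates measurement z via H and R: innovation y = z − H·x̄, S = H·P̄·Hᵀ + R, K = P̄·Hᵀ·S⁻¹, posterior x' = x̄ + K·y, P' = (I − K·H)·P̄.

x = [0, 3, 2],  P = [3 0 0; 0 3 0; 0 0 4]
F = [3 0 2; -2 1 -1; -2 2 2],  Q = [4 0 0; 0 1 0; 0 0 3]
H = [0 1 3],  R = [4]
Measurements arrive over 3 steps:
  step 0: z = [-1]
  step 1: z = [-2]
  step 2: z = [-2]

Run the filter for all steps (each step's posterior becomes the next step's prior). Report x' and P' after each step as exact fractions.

step 0: x' = [2908/471, -1129/471, 262/471], P' = [21113/471 -10646/471 3506/471; -10646/471 6920/471 -2240/471; 3506/471 -2240/471 932/471]
step 1: x' = [591892/620939, -327317/2483756, -1585285/2483756], P' = [10149345/620939 -3608314/620939 950830/620939; -3608314/620939 11640317/2483756 -3061787/2483756; 950830/620939 -3061787/2483756 1850877/2483756]
step 2: x' = [-720287077/549036744, 995796025/1098073488, -1072044559/1098073488], P' = [4450962853/274518372 -3117130861/549036744 821444443/549036744; -3117130861/549036744 4878226525/1098073488 -1279302763/1098073488; 821444443/549036744 -1279302763/1098073488 797772109/1098073488]

step 0: x̄ = F·x = [4, 1, 10]
step 0: P̄ = F·P·Fᵀ + Q = [47 -26 -2; -26 20 10; -2 10 43]
step 0: y = z − H·x̄ = [-32]
step 0: S = H·P̄·Hᵀ + R = [471]
step 0: K = P̄·Hᵀ·S⁻¹ = [-32/471; 50/471; 139/471]
step 0: x' = x̄ + K·y = [2908/471, -1129/471, 262/471]
step 0: P' = (I − K·H)·P̄ = [21113/471 -10646/471 3506/471; -10646/471 6920/471 -2240/471; 3506/471 -2240/471 932/471]
step 1: x̄ = F·x = [9248/471, -7207/471, -7550/471]
step 1: P̄ = F·P·Fᵀ + Q = [237701/471 -189502/471 -188774/471; -189502/471 153863/471 153292/471; -188774/471 153292/471 156473/471]
step 1: y = z − H·x̄ = [28915/471]
step 1: S = H·P̄·Hᵀ + R = [2483756/471]
step 1: K = P̄·Hᵀ·S⁻¹ = [-188956/620939; 613739/2483756; 622711/2483756]
step 1: x' = x̄ + K·y = [591892/620939, -327317/2483756, -1585285/2483756]
step 1: P' = (I − K·H)·P̄ = [10149345/620939 -3608314/620939 950830/620939; -3608314/620939 11640317/2483756 -3061787/2483756; 950830/620939 -3061787/2483756 1850877/2483756]
step 2: x̄ = F·x = [1966067/1241878, -869292/620939, -2140085/620939]
step 2: P̄ = F·P·Fᵀ + Q = [107088698/620939 -80833154/620939 -81855204/620939; -80833154/620939 64358587/620939 65240324/620939; -81855204/620939 65240324/620939 71087689/620939]
step 2: y = z − H·x̄ = [6047669/620939]
step 2: S = H·P̄·Hᵀ + R = [1098073488/620939]
step 2: K = P̄·Hᵀ·S⁻¹ = [-163199383/549036744; 260079559/1098073488; 278503391/1098073488]
step 2: x' = x̄ + K·y = [-720287077/549036744, 995796025/1098073488, -1072044559/1098073488]
step 2: P' = (I − K·H)·P̄ = [4450962853/274518372 -3117130861/549036744 821444443/549036744; -3117130861/549036744 4878226525/1098073488 -1279302763/1098073488; 821444443/549036744 -1279302763/1098073488 797772109/1098073488]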